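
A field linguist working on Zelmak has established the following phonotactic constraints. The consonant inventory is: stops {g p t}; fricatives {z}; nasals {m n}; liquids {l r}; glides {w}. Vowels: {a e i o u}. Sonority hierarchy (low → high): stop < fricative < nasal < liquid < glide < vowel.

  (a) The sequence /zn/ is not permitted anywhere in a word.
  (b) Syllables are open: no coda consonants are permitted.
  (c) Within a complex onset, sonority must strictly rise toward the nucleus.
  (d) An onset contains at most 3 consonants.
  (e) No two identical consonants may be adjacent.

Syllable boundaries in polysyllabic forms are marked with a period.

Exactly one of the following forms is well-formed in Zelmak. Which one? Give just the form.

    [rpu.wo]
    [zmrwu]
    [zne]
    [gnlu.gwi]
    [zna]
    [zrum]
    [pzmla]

[rpu.wo] — violates constraint (c): syllable 1 onset /rp/: /r/ (liquid, 4) → /p/ (stop, 1) does not rise → ill-formed
[zmrwu] — violates constraint (d): syllable 1 onset /zmrw/ has 4 consonants (> 3) → ill-formed
[zne] — violates constraint (a): contains banned sequence /zn/ → ill-formed
[gnlu.gwi] — σ1 onset /gnl/ (1→3→4 rises), coda /∅/ ok; σ2 onset /gw/ (1→5 rises), coda /∅/ ok → well-formed
[zna] — violates constraint (a): contains banned sequence /zn/ → ill-formed
[zrum] — violates constraint (b): syllable 1 coda /m/ has 1 consonant (> 0) → ill-formed
[pzmla] — violates constraint (d): syllable 1 onset /pzml/ has 4 consonants (> 3) → ill-formed

[gnlu.gwi]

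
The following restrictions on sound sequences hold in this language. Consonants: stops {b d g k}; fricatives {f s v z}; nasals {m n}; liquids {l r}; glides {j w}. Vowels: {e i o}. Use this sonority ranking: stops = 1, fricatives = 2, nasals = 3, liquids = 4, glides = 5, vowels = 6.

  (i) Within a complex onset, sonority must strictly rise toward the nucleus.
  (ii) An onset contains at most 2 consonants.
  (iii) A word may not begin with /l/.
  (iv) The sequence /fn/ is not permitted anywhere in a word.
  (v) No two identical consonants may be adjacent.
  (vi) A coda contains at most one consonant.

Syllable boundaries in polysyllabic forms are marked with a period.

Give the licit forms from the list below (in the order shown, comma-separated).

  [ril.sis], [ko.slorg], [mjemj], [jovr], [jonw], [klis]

[ril.sis] — σ1 onset /r/, coda /l/ ok; σ2 onset /s/, coda /s/ ok → licit
[ko.slorg] — violates constraint (vi): syllable 2 coda /rg/ has 2 consonants (> 1) → illicit
[mjemj] — violates constraint (vi): syllable 1 coda /mj/ has 2 consonants (> 1) → illicit
[jovr] — violates constraint (vi): syllable 1 coda /vr/ has 2 consonants (> 1) → illicit
[jonw] — violates constraint (vi): syllable 1 coda /nw/ has 2 consonants (> 1) → illicit
[klis] — σ1 onset /kl/ (1→4 rises), coda /s/ ok → licit

[ril.sis], [klis]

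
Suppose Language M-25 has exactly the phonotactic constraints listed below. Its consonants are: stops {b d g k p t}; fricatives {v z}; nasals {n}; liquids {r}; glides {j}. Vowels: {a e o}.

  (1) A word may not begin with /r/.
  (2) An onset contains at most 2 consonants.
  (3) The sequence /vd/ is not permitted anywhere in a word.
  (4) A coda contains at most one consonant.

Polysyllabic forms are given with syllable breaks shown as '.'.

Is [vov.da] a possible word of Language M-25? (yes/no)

no

[vov.da] — violates constraint 3: contains banned sequence /vd/ → ill-formed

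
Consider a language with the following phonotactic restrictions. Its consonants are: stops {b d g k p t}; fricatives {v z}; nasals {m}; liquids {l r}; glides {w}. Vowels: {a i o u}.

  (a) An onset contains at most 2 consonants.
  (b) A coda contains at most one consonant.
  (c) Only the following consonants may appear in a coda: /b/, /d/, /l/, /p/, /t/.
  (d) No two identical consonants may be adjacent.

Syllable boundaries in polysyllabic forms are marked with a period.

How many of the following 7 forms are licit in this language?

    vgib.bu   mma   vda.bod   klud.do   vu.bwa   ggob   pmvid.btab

2

vgib.bu — violates constraint (d): adjacent identical consonants /bb/ → illicit
mma — violates constraint (d): adjacent identical consonants /mm/ → illicit
vda.bod — σ1 onset /vd/ (2C), coda /∅/ ok; σ2 onset /b/, coda /d/ ok → licit
klud.do — violates constraint (d): adjacent identical consonants /dd/ → illicit
vu.bwa — σ1 onset /v/, coda /∅/ ok; σ2 onset /bw/ (2C), coda /∅/ ok → licit
ggob — violates constraint (d): adjacent identical consonants /gg/ → illicit
pmvid.btab — violates constraint (a): syllable 1 onset /pmv/ has 3 consonants (> 2) → illicit
Licit: vda.bod, vu.bwa → 2.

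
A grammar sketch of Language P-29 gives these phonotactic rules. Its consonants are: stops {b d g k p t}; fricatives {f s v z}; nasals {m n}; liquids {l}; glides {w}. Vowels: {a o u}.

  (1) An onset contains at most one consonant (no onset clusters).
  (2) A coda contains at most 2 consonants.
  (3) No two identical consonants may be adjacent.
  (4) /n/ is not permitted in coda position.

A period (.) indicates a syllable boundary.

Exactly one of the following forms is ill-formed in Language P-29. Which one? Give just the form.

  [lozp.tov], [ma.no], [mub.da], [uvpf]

[lozp.tov] — σ1 onset /l/, coda /zp/ (2C) ok; σ2 onset /t/, coda /v/ ok → well-formed
[ma.no] — σ1 onset /m/, coda /∅/ ok; σ2 onset /n/, coda /∅/ ok → well-formed
[mub.da] — σ1 onset /m/, coda /b/ ok; σ2 onset /d/, coda /∅/ ok → well-formed
[uvpf] — violates constraint 2: syllable 1 coda /vpf/ has 3 consonants (> 2) → ill-formed

[uvpf]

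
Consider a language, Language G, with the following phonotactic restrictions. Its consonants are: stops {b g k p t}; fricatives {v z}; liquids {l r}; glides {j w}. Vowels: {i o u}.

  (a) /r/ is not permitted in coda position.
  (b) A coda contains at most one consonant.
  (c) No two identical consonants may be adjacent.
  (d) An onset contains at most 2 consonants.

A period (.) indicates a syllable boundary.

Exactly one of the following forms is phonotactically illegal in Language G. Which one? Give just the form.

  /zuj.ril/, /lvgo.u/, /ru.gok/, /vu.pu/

/zuj.ril/ — σ1 onset /z/, coda /j/ ok; σ2 onset /r/, coda /l/ ok → phonotactically legal
/lvgo.u/ — violates constraint (d): syllable 1 onset /lvg/ has 3 consonants (> 2) → phonotactically illegal
/ru.gok/ — σ1 onset /r/, coda /∅/ ok; σ2 onset /g/, coda /k/ ok → phonotactically legal
/vu.pu/ — σ1 onset /v/, coda /∅/ ok; σ2 onset /p/, coda /∅/ ok → phonotactically legal

/lvgo.u/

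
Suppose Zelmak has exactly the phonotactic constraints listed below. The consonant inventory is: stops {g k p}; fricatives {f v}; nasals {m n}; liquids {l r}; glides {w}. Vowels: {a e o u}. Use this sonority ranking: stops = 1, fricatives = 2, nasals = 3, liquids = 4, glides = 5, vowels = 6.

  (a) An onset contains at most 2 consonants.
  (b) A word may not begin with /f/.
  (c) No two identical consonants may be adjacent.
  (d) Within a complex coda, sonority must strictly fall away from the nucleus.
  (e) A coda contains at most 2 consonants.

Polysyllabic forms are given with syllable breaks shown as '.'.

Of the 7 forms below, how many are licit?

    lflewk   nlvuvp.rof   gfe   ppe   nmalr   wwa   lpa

2

lflewk — violates constraint (a): syllable 1 onset /lfl/ has 3 consonants (> 2) → illicit
nlvuvp.rof — violates constraint (a): syllable 1 onset /nlv/ has 3 consonants (> 2) → illicit
gfe — σ1 onset /gf/ (2C), coda /∅/ ok → licit
ppe — violates constraint (c): adjacent identical consonants /pp/ → illicit
nmalr — violates constraint (d): syllable 1 coda /lr/: /l/ (liquid, 4) → /r/ (liquid, 4) does not fall → illicit
wwa — violates constraint (c): adjacent identical consonants /ww/ → illicit
lpa — σ1 onset /lp/ (2C), coda /∅/ ok → licit
Licit: gfe, lpa → 2.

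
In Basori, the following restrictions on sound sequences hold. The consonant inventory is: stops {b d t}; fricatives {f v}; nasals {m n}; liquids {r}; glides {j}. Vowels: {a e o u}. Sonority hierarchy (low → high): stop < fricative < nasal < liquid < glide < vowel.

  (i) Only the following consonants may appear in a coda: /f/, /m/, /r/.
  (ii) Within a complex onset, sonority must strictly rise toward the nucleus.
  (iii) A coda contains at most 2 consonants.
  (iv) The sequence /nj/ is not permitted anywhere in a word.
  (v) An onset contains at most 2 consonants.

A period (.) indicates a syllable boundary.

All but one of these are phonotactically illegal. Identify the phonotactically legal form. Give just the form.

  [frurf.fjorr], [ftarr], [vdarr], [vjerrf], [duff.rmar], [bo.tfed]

[frurf.fjorr] — σ1 onset /fr/ (2→4 rises), coda /rf/ (2C) ok; σ2 onset /fj/ (2→5 rises), coda /rr/ (2C) ok → phonotactically legal
[ftarr] — violates constraint (ii): syllable 1 onset /ft/: /f/ (fricative, 2) → /t/ (stop, 1) does not rise → phonotactically illegal
[vdarr] — violates constraint (ii): syllable 1 onset /vd/: /v/ (fricative, 2) → /d/ (stop, 1) does not rise → phonotactically illegal
[vjerrf] — violates constraint (iii): syllable 1 coda /rrf/ has 3 consonants (> 2) → phonotactically illegal
[duff.rmar] — violates constraint (ii): syllable 2 onset /rm/: /r/ (liquid, 4) → /m/ (nasal, 3) does not rise → phonotactically illegal
[bo.tfed] — violates constraint (i): syllable 2 coda contains /d/, which is not a licensed coda consonant → phonotactically illegal

[frurf.fjorr]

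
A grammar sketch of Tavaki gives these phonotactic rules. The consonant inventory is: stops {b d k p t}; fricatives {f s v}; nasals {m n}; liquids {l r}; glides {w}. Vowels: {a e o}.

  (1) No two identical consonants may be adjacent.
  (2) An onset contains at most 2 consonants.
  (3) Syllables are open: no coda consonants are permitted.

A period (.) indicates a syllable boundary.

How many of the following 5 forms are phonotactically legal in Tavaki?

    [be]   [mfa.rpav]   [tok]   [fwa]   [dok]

[be] — σ1 onset /b/, coda /∅/ ok → phonotactically legal
[mfa.rpav] — violates constraint 3: syllable 2 coda /v/ has 1 consonant (> 0) → phonotactically illegal
[tok] — violates constraint 3: syllable 1 coda /k/ has 1 consonant (> 0) → phonotactically illegal
[fwa] — σ1 onset /fw/ (2C), coda /∅/ ok → phonotactically legal
[dok] — violates constraint 3: syllable 1 coda /k/ has 1 consonant (> 0) → phonotactically illegal
Phonotactically legal: [be], [fwa] → 2.

2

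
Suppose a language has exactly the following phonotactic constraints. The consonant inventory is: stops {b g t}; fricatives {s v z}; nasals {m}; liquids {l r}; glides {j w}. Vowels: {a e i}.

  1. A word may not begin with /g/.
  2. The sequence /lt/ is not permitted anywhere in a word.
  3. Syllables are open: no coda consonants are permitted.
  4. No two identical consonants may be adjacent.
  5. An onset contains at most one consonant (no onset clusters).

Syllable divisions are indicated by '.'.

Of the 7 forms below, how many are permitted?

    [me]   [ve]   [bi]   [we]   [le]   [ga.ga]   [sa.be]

[me] — σ1 onset /m/, coda /∅/ ok → permitted
[ve] — σ1 onset /v/, coda /∅/ ok → permitted
[bi] — σ1 onset /b/, coda /∅/ ok → permitted
[we] — σ1 onset /w/, coda /∅/ ok → permitted
[le] — σ1 onset /l/, coda /∅/ ok → permitted
[ga.ga] — violates constraint 1: word begins with /g/ → not permitted
[sa.be] — σ1 onset /s/, coda /∅/ ok; σ2 onset /b/, coda /∅/ ok → permitted
Permitted: [me], [ve], [bi], [we], [le], [sa.be] → 6.

6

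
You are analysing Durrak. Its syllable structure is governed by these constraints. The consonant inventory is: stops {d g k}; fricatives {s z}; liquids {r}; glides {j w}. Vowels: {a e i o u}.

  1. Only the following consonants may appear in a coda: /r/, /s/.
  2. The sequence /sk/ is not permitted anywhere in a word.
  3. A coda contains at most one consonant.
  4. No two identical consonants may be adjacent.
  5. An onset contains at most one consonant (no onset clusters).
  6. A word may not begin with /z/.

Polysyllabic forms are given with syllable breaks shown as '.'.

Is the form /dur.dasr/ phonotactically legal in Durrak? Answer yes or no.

no

/dur.dasr/ — violates constraint 3: syllable 2 coda /sr/ has 2 consonants (> 1) → phonotactically illegal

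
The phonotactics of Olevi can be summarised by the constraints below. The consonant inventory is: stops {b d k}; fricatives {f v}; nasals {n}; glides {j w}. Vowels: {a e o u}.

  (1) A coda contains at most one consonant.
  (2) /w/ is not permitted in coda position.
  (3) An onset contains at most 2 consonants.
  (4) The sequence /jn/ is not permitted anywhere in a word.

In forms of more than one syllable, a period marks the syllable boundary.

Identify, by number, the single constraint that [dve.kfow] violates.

[dve.kfow]: syllable 2 coda contains /w/.
This is a violation of constraint 2: "/w/ is not permitted in coda position."
The remaining constraints (1, 3, 4) are satisfied.

2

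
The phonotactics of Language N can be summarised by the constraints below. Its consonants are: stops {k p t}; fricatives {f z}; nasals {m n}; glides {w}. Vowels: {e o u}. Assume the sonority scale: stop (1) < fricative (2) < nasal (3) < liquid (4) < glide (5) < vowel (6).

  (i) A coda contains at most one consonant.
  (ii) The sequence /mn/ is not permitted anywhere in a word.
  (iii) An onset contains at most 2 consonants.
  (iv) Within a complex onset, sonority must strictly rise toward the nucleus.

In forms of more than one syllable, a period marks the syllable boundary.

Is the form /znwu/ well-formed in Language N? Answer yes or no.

/znwu/ — violates constraint (iii): syllable 1 onset /znw/ has 3 consonants (> 2) → ill-formed

no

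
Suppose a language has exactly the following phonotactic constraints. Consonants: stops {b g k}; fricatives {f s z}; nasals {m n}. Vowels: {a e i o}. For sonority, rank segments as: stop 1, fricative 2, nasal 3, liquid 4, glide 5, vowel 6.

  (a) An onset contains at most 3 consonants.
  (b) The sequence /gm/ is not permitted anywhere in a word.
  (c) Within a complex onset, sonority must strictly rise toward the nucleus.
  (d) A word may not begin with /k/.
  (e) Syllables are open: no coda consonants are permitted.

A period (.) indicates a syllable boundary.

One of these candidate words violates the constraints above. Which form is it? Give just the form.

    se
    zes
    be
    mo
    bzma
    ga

zes

se — σ1 onset /s/, coda /∅/ ok → licit
zes — violates constraint (e): syllable 1 coda /s/ has 1 consonant (> 0) → illicit
be — σ1 onset /b/, coda /∅/ ok → licit
mo — σ1 onset /m/, coda /∅/ ok → licit
bzma — σ1 onset /bzm/ (1→2→3 rises), coda /∅/ ok → licit
ga — σ1 onset /g/, coda /∅/ ok → licit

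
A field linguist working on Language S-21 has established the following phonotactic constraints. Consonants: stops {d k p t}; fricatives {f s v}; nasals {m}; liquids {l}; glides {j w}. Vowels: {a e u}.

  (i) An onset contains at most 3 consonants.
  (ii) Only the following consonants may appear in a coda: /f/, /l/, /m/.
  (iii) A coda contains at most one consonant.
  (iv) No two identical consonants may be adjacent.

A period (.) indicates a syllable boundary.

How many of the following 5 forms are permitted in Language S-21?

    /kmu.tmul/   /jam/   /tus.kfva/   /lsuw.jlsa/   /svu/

/kmu.tmul/ — σ1 onset /km/ (2C), coda /∅/ ok; σ2 onset /tm/ (2C), coda /l/ ok → permitted
/jam/ — σ1 onset /j/, coda /m/ ok → permitted
/tus.kfva/ — violates constraint (ii): syllable 1 coda contains /s/, which is not a licensed coda consonant → not permitted
/lsuw.jlsa/ — violates constraint (ii): syllable 1 coda contains /w/, which is not a licensed coda consonant → not permitted
/svu/ — σ1 onset /sv/ (2C), coda /∅/ ok → permitted
Permitted: /kmu.tmul/, /jam/, /svu/ → 3.

3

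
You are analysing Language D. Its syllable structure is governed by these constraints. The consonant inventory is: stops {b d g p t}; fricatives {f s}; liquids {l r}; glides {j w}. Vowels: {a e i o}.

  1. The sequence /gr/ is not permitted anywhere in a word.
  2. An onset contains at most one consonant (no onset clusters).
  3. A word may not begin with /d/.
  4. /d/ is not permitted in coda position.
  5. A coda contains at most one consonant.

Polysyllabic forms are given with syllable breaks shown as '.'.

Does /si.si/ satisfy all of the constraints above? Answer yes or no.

yes

/si.si/ — σ1 onset /s/, coda /∅/ ok; σ2 onset /s/, coda /∅/ ok → phonotactically legal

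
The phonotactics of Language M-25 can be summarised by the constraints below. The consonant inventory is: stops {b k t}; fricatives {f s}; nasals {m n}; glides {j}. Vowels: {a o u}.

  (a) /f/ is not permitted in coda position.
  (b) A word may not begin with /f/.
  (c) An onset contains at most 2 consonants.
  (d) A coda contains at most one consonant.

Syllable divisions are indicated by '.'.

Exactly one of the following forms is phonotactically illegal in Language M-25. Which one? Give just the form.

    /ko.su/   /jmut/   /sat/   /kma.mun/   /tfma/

/ko.su/ — σ1 onset /k/, coda /∅/ ok; σ2 onset /s/, coda /∅/ ok → phonotactically legal
/jmut/ — σ1 onset /jm/ (2C), coda /t/ ok → phonotactically legal
/sat/ — σ1 onset /s/, coda /t/ ok → phonotactically legal
/kma.mun/ — σ1 onset /km/ (2C), coda /∅/ ok; σ2 onset /m/, coda /n/ ok → phonotactically legal
/tfma/ — violates constraint (c): syllable 1 onset /tfm/ has 3 consonants (> 2) → phonotactically illegal

/tfma/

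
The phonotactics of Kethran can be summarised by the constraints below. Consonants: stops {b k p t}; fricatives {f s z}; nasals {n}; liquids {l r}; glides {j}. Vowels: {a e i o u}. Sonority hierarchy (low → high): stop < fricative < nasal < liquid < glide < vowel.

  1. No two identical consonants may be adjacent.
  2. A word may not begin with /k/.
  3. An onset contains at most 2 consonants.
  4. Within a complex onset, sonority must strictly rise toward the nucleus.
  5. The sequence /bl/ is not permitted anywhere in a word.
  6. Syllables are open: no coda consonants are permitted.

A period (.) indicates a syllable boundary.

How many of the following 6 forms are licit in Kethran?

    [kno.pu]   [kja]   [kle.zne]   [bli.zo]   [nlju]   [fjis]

[kno.pu] — violates constraint 2: word begins with /k/ → illicit
[kja] — violates constraint 2: word begins with /k/ → illicit
[kle.zne] — violates constraint 2: word begins with /k/ → illicit
[bli.zo] — violates constraint 5: contains banned sequence /bl/ → illicit
[nlju] — violates constraint 3: syllable 1 onset /nlj/ has 3 consonants (> 2) → illicit
[fjis] — violates constraint 6: syllable 1 coda /s/ has 1 consonant (> 0) → illicit
No form is licit → 0.

0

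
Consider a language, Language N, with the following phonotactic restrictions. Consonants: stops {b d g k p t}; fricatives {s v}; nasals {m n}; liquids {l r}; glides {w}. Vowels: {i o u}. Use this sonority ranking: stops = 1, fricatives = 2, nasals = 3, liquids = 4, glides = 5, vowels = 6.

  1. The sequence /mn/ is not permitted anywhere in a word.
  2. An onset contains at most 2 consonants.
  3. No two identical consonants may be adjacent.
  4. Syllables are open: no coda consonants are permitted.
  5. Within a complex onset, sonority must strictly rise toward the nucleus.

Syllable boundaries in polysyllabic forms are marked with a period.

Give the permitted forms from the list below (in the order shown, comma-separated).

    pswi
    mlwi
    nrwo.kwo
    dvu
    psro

pswi — violates constraint 2: syllable 1 onset /psw/ has 3 consonants (> 2) → not permitted
mlwi — violates constraint 2: syllable 1 onset /mlw/ has 3 consonants (> 2) → not permitted
nrwo.kwo — violates constraint 2: syllable 1 onset /nrw/ has 3 consonants (> 2) → not permitted
dvu — σ1 onset /dv/ (1→2 rises), coda /∅/ ok → permitted
psro — violates constraint 2: syllable 1 onset /psr/ has 3 consonants (> 2) → not permitted

dvu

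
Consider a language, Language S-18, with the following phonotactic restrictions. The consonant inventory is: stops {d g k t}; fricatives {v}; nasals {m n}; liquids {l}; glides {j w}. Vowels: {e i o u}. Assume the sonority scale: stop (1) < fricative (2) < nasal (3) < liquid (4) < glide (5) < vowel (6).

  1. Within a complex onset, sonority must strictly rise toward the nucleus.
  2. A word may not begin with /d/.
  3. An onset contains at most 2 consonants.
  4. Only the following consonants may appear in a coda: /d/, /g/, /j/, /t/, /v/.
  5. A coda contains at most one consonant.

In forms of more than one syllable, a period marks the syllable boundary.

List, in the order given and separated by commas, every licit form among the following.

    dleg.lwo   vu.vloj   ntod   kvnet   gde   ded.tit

dleg.lwo — violates constraint 2: word begins with /d/ → illicit
vu.vloj — σ1 onset /v/, coda /∅/ ok; σ2 onset /vl/ (2→4 rises), coda /j/ ok → licit
ntod — violates constraint 1: syllable 1 onset /nt/: /n/ (nasal, 3) → /t/ (stop, 1) does not rise → illicit
kvnet — violates constraint 3: syllable 1 onset /kvn/ has 3 consonants (> 2) → illicit
gde — violates constraint 1: syllable 1 onset /gd/: /g/ (stop, 1) → /d/ (stop, 1) does not rise → illicit
ded.tit — violates constraint 2: word begins with /d/ → illicit

vu.vloj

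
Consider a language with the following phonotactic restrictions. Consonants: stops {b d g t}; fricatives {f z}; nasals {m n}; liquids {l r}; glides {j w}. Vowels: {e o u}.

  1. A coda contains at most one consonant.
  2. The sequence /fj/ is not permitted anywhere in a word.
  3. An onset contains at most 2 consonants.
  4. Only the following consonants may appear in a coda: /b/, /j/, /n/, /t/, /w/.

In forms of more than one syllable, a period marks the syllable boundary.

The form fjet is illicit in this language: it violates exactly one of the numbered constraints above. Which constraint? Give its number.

fjet: contains banned sequence /fj/.
This is a violation of constraint 2: "The sequence /fj/ is not permitted anywhere in a word."
The remaining constraints (1, 3, 4) are satisfied.

2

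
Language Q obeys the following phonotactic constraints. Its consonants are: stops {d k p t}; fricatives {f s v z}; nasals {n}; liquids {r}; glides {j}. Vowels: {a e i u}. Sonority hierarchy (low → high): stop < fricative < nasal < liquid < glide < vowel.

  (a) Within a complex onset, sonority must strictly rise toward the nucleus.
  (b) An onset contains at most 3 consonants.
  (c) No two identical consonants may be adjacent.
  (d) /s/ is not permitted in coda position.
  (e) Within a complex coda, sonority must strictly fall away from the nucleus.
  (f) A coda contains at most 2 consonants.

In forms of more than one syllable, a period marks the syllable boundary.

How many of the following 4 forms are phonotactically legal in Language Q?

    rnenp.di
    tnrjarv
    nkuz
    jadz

0

rnenp.di — violates constraint (a): syllable 1 onset /rn/: /r/ (liquid, 4) → /n/ (nasal, 3) does not rise → phonotactically illegal
tnrjarv — violates constraint (b): syllable 1 onset /tnrj/ has 4 consonants (> 3) → phonotactically illegal
nkuz — violates constraint (a): syllable 1 onset /nk/: /n/ (nasal, 3) → /k/ (stop, 1) does not rise → phonotactically illegal
jadz — violates constraint (e): syllable 1 coda /dz/: /d/ (stop, 1) → /z/ (fricative, 2) does not fall → phonotactically illegal
No form is phonotactically legal → 0.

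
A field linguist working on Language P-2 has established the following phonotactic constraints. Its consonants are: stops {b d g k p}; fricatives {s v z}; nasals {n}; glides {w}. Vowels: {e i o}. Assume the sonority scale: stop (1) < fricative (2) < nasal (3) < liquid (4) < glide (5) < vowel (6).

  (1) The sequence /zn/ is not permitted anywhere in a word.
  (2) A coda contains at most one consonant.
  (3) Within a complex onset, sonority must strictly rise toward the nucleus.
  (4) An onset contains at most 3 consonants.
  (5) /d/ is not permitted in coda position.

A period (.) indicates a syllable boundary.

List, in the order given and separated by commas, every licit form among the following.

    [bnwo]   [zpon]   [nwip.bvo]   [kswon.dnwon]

[bnwo] — σ1 onset /bnw/ (1→3→5 rises), coda /∅/ ok → licit
[zpon] — violates constraint 3: syllable 1 onset /zp/: /z/ (fricative, 2) → /p/ (stop, 1) does not rise → illicit
[nwip.bvo] — σ1 onset /nw/ (3→5 rises), coda /p/ ok; σ2 onset /bv/ (1→2 rises), coda /∅/ ok → licit
[kswon.dnwon] — σ1 onset /ksw/ (1→2→5 rises), coda /n/ ok; σ2 onset /dnw/ (1→3→5 rises), coda /n/ ok → licit

[bnwo], [nwip.bvo], [kswon.dnwon]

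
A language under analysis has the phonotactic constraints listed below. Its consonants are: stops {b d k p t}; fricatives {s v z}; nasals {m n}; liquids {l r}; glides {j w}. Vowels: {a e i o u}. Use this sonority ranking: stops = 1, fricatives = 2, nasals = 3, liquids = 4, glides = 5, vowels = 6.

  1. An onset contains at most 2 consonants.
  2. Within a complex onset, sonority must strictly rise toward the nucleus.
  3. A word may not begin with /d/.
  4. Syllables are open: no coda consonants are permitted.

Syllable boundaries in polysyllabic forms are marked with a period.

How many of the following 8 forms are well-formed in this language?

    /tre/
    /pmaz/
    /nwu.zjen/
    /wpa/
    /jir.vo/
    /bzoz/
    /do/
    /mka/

/tre/ — σ1 onset /tr/ (1→4 rises), coda /∅/ ok → well-formed
/pmaz/ — violates constraint 4: syllable 1 coda /z/ has 1 consonant (> 0) → ill-formed
/nwu.zjen/ — violates constraint 4: syllable 2 coda /n/ has 1 consonant (> 0) → ill-formed
/wpa/ — violates constraint 2: syllable 1 onset /wp/: /w/ (glide, 5) → /p/ (stop, 1) does not rise → ill-formed
/jir.vo/ — violates constraint 4: syllable 1 coda /r/ has 1 consonant (> 0) → ill-formed
/bzoz/ — violates constraint 4: syllable 1 coda /z/ has 1 consonant (> 0) → ill-formed
/do/ — violates constraint 3: word begins with /d/ → ill-formed
/mka/ — violates constraint 2: syllable 1 onset /mk/: /m/ (nasal, 3) → /k/ (stop, 1) does not rise → ill-formed
Well-formed: /tre/ → 1.

1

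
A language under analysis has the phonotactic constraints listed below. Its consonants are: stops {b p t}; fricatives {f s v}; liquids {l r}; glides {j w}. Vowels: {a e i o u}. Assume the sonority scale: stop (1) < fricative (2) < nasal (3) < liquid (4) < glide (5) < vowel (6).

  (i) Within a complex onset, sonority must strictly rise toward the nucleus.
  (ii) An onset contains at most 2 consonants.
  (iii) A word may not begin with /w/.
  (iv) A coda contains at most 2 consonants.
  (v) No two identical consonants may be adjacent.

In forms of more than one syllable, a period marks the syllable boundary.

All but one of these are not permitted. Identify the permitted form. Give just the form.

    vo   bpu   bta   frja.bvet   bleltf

vo

vo — σ1 onset /v/, coda /∅/ ok → permitted
bpu — violates constraint (i): syllable 1 onset /bp/: /b/ (stop, 1) → /p/ (stop, 1) does not rise → not permitted
bta — violates constraint (i): syllable 1 onset /bt/: /b/ (stop, 1) → /t/ (stop, 1) does not rise → not permitted
frja.bvet — violates constraint (ii): syllable 1 onset /frj/ has 3 consonants (> 2) → not permitted
bleltf — violates constraint (iv): syllable 1 coda /ltf/ has 3 consonants (> 2) → not permitted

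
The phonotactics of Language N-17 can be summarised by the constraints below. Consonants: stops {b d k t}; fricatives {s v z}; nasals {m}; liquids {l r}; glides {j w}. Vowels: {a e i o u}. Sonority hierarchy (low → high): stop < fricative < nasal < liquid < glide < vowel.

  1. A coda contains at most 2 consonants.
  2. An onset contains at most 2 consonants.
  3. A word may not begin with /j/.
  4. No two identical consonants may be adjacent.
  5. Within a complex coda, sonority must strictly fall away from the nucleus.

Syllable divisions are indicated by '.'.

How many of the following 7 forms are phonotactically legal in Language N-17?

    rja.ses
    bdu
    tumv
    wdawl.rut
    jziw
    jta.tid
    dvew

rja.ses — σ1 onset /rj/ (2C), coda /∅/ ok; σ2 onset /s/, coda /s/ ok → phonotactically legal
bdu — σ1 onset /bd/ (2C), coda /∅/ ok → phonotactically legal
tumv — σ1 onset /t/, coda /mv/ (3→2 falls) ok → phonotactically legal
wdawl.rut — σ1 onset /wd/ (2C), coda /wl/ (5→4 falls) ok; σ2 onset /r/, coda /t/ ok → phonotactically legal
jziw — violates constraint 3: word begins with /j/ → phonotactically illegal
jta.tid — violates constraint 3: word begins with /j/ → phonotactically illegal
dvew — σ1 onset /dv/ (2C), coda /w/ ok → phonotactically legal
Phonotactically legal: rja.ses, bdu, tumv, wdawl.rut, dvew → 5.

5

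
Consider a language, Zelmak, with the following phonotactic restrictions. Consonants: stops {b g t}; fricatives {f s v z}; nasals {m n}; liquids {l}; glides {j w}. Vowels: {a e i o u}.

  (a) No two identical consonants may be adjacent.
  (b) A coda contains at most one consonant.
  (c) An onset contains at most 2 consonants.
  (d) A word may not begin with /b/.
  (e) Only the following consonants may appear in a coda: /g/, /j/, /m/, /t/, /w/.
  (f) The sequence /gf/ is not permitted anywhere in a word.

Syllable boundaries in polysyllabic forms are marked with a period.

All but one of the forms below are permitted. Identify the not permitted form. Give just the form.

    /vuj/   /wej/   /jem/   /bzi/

/vuj/ — σ1 onset /v/, coda /j/ ok → permitted
/wej/ — σ1 onset /w/, coda /j/ ok → permitted
/jem/ — σ1 onset /j/, coda /m/ ok → permitted
/bzi/ — violates constraint (d): word begins with /b/ → not permitted

/bzi/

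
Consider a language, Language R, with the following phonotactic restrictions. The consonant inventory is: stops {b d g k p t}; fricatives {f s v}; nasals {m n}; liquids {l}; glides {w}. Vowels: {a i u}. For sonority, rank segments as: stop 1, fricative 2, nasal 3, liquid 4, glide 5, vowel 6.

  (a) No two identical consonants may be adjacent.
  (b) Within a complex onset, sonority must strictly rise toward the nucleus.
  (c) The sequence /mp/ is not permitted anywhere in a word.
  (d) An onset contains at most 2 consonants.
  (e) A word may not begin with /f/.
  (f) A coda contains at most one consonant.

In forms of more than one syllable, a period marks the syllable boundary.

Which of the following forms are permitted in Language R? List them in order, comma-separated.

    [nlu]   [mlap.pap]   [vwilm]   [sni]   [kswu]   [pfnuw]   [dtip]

[nlu], [sni]

[nlu] — σ1 onset /nl/ (3→4 rises), coda /∅/ ok → permitted
[mlap.pap] — violates constraint (a): adjacent identical consonants /pp/ → not permitted
[vwilm] — violates constraint (f): syllable 1 coda /lm/ has 2 consonants (> 1) → not permitted
[sni] — σ1 onset /sn/ (2→3 rises), coda /∅/ ok → permitted
[kswu] — violates constraint (d): syllable 1 onset /ksw/ has 3 consonants (> 2) → not permitted
[pfnuw] — violates constraint (d): syllable 1 onset /pfn/ has 3 consonants (> 2) → not permitted
[dtip] — violates constraint (b): syllable 1 onset /dt/: /d/ (stop, 1) → /t/ (stop, 1) does not rise → not permitted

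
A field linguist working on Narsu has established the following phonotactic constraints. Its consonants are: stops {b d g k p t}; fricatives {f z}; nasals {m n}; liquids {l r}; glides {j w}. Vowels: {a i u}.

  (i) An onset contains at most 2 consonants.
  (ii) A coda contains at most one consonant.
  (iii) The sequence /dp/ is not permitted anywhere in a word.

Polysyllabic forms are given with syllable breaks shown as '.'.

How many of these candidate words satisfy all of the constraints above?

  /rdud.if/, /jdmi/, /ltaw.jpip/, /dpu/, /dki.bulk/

/rdud.if/ — σ1 onset /rd/ (2C), coda /d/ ok; σ2 onset /∅/, coda /f/ ok → well-formed
/jdmi/ — violates constraint (i): syllable 1 onset /jdm/ has 3 consonants (> 2) → ill-formed
/ltaw.jpip/ — σ1 onset /lt/ (2C), coda /w/ ok; σ2 onset /jp/ (2C), coda /p/ ok → well-formed
/dpu/ — violates constraint (iii): contains banned sequence /dp/ → ill-formed
/dki.bulk/ — violates constraint (ii): syllable 2 coda /lk/ has 2 consonants (> 1) → ill-formed
Well-formed: /rdud.if/, /ltaw.jpip/ → 2.

2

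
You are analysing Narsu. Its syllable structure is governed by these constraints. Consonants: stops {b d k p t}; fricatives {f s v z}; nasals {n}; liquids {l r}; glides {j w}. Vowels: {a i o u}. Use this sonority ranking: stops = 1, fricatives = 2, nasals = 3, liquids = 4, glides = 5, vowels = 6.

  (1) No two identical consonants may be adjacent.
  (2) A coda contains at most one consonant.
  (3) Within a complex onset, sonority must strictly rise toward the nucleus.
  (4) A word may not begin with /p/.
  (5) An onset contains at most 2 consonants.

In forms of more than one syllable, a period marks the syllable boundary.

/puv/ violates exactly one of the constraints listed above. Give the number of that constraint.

/puv/: word begins with /p/.
This is a violation of constraint 4: "A word may not begin with /p/."
The remaining constraints (1, 2, 3, 5) are satisfied.

4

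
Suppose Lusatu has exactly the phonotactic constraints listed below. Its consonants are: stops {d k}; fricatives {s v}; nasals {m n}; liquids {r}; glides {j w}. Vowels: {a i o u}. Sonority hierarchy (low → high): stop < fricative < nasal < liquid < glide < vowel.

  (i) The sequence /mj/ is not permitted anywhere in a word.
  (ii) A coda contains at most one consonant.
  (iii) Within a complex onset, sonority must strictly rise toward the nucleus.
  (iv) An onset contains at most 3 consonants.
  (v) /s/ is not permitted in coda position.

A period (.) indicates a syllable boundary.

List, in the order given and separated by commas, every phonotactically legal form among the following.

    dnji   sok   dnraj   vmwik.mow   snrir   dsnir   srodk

dnji, sok, dnraj, vmwik.mow, snrir, dsnir

dnji — σ1 onset /dnj/ (1→3→5 rises), coda /∅/ ok → phonotactically legal
sok — σ1 onset /s/, coda /k/ ok → phonotactically legal
dnraj — σ1 onset /dnr/ (1→3→4 rises), coda /j/ ok → phonotactically legal
vmwik.mow — σ1 onset /vmw/ (2→3→5 rises), coda /k/ ok; σ2 onset /m/, coda /w/ ok → phonotactically legal
snrir — σ1 onset /snr/ (2→3→4 rises), coda /r/ ok → phonotactically legal
dsnir — σ1 onset /dsn/ (1→2→3 rises), coda /r/ ok → phonotactically legal
srodk — violates constraint (ii): syllable 1 coda /dk/ has 2 consonants (> 1) → phonotactically illegal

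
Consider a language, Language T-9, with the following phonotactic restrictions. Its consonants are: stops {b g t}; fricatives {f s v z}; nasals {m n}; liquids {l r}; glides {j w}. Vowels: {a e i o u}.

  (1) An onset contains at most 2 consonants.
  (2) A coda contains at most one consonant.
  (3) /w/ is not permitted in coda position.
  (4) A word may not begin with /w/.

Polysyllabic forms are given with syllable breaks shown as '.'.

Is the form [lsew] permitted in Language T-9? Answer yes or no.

no

[lsew] — violates constraint 3: syllable 1 coda contains /w/ → not permitted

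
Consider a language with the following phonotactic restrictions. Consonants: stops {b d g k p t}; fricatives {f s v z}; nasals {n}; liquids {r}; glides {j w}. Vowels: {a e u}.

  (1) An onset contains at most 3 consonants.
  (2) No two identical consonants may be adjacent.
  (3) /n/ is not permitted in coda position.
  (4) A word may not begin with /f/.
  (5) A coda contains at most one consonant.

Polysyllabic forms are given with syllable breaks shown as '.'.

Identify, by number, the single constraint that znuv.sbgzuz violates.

1

znuv.sbgzuz: syllable 2 onset /sbgz/ has 4 consonants (> 3).
This is a violation of constraint 1: "An onset contains at most 3 consonants."
The remaining constraints (2, 3, 4, 5) are satisfied.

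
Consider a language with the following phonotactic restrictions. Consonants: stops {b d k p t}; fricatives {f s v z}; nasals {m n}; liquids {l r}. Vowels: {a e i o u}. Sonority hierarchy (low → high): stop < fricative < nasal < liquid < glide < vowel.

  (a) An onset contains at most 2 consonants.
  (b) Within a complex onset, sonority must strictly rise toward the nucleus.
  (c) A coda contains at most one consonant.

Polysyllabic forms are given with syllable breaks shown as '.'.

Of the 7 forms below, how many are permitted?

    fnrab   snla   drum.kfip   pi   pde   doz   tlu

fnrab — violates constraint (a): syllable 1 onset /fnr/ has 3 consonants (> 2) → not permitted
snla — violates constraint (a): syllable 1 onset /snl/ has 3 consonants (> 2) → not permitted
drum.kfip — σ1 onset /dr/ (1→4 rises), coda /m/ ok; σ2 onset /kf/ (1→2 rises), coda /p/ ok → permitted
pi — σ1 onset /p/, coda /∅/ ok → permitted
pde — violates constraint (b): syllable 1 onset /pd/: /p/ (stop, 1) → /d/ (stop, 1) does not rise → not permitted
doz — σ1 onset /d/, coda /z/ ok → permitted
tlu — σ1 onset /tl/ (1→4 rises), coda /∅/ ok → permitted
Permitted: drum.kfip, pi, doz, tlu → 4.

4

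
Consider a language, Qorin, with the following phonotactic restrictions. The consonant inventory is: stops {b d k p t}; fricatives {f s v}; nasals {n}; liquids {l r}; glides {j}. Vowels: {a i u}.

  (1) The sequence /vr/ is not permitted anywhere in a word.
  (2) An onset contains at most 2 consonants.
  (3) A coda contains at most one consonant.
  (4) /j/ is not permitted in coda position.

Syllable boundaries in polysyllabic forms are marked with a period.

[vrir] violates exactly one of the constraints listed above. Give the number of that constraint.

[vrir]: contains banned sequence /vr/.
This is a violation of constraint 1: "The sequence /vr/ is not permitted anywhere in a word."
The remaining constraints (2, 3, 4) are satisfied.

1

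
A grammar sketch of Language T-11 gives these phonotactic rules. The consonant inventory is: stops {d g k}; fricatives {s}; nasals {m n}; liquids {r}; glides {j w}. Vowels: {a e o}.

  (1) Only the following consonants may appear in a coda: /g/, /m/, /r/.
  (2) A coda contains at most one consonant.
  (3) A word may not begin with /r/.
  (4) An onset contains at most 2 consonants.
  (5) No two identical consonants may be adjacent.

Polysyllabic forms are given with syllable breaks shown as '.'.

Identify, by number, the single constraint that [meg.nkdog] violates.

[meg.nkdog]: syllable 2 onset /nkd/ has 3 consonants (> 2).
This is a violation of constraint 4: "An onset contains at most 2 consonants."
The remaining constraints (1, 2, 3, 5) are satisfied.

4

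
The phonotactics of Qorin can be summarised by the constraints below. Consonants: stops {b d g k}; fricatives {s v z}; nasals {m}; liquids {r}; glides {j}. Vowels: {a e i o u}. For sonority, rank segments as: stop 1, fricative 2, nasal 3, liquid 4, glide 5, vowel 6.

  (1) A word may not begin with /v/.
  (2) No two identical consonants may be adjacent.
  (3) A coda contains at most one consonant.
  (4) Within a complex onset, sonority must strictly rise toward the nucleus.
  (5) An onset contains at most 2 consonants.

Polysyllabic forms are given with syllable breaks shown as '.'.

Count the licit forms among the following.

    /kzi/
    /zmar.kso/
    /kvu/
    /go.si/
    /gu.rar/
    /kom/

/kzi/ — σ1 onset /kz/ (1→2 rises), coda /∅/ ok → licit
/zmar.kso/ — σ1 onset /zm/ (2→3 rises), coda /r/ ok; σ2 onset /ks/ (1→2 rises), coda /∅/ ok → licit
/kvu/ — σ1 onset /kv/ (1→2 rises), coda /∅/ ok → licit
/go.si/ — σ1 onset /g/, coda /∅/ ok; σ2 onset /s/, coda /∅/ ok → licit
/gu.rar/ — σ1 onset /g/, coda /∅/ ok; σ2 onset /r/, coda /r/ ok → licit
/kom/ — σ1 onset /k/, coda /m/ ok → licit
Licit: /kzi/, /zmar.kso/, /kvu/, /go.si/, /gu.rar/, /kom/ → 6.

6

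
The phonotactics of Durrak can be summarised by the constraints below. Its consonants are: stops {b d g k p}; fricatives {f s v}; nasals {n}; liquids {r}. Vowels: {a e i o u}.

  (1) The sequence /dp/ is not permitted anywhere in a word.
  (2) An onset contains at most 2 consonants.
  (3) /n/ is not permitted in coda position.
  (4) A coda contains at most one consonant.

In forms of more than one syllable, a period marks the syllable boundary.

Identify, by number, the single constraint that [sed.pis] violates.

1

[sed.pis]: contains banned sequence /dp/.
This is a violation of constraint 1: "The sequence /dp/ is not permitted anywhere in a word."
The remaining constraints (2, 3, 4) are satisfied.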